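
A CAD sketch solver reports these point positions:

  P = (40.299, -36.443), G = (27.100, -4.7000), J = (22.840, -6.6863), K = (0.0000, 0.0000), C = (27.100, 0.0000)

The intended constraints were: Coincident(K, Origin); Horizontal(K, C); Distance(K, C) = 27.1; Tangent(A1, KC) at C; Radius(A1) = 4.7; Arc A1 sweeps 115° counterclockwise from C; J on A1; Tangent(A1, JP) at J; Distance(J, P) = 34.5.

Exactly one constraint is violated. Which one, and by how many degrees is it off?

Tangent(A1, JP) at J — off by 5.40°.

K = (0.00, 0.00) ✓; K.y = 0.00, C.y = 0.00 ✓; |KC| = 27.10 ✓; ∠(GC, CK) = 90.00° ✓; |GC| = 4.700 ✓; bearing(G→J) − bearing(G→C) = 115.0° ✓; |GJ| = 4.700 ✓; ∠(GJ, JP) = 84.60° ✗; |JP| = 34.50 ✓.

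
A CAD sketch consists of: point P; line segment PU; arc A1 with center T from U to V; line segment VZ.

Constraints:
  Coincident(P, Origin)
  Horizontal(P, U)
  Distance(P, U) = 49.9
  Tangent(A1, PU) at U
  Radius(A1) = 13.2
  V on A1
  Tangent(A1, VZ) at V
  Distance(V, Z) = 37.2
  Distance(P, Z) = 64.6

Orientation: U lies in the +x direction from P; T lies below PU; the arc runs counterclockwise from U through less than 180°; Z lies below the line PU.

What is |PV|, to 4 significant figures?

39.36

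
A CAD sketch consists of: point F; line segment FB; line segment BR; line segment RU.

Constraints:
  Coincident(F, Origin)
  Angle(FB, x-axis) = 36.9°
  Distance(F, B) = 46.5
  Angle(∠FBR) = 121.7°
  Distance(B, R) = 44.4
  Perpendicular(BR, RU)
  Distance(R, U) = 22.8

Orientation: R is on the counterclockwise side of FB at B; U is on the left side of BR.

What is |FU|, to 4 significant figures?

70.85

F is at the origin; FB runs at 36.9° with length 46.5, so B = 46.5·(cos 36.9°, sin 36.9°) = (37.19, 27.92). ∠FBR = 121.7°, so BR runs at 36.9° + (180° − 121.7°) = 95.20° from the x-axis; with |BR| = 44.4, R = B + 44.4·(cos 95.20°, sin 95.20°) = (33.16, 72.14). BR ⟂ RU; with |RU| = 22.8 on the left of BR, U = R + 22.8·(-0.9959, -0.09063) = (10.46, 70.07). Then |FU| = |U − F| = 70.85.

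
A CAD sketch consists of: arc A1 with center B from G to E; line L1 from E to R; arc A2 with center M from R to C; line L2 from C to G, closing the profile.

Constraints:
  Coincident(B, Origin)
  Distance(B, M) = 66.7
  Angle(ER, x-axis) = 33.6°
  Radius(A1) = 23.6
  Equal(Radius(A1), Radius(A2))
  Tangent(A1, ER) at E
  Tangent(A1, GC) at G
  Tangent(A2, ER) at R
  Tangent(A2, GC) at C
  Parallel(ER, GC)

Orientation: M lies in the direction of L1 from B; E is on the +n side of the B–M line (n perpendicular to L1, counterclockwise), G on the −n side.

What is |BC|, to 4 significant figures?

70.75

The slot axis is L1's direction at 33.6°, so u = (cos 33.6°, sin 33.6°) = (0.8329, 0.5534) and n = (−sin 33.6°, cos 33.6°) = (-0.5534, 0.8329). B is at the origin and M lies 66.7 along u from B, so M = 66.7·u = (55.56, 36.91). Tangency of A1 to both parallel lines with radius 23.6 puts E and G at B ± 23.6·n: E = (-13.06, 19.66), G = (13.06, -19.66). Equal radii place R and C the same way about M: R = M + 23.6·n = (42.50, 56.57), C = M − 23.6·n = (68.62, 17.25). Then |BC| = |C − B| = 70.75.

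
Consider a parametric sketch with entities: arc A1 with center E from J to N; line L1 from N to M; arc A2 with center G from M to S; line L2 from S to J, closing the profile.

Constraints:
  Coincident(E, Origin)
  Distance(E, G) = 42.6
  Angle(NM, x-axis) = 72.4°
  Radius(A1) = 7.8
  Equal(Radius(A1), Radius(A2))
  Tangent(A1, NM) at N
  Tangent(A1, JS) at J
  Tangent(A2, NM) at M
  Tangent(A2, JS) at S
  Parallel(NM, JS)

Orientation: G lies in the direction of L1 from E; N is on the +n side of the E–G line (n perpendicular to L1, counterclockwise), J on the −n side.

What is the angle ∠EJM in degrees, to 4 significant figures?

69.89°

The slot axis is L1's direction at 72.4°, so u = (cos 72.4°, sin 72.4°) = (0.3024, 0.9532) and n = (−sin 72.4°, cos 72.4°) = (-0.9532, 0.3024). E is at the origin and G lies 42.6 along u from E, so G = 42.6·u = (12.88, 40.61). Tangency of A1 to both parallel lines with radius 7.8 puts N and J at E ± 7.8·n: N = (-7.435, 2.358), J = (7.435, -2.358). Equal radii place M and S the same way about G: M = G + 7.8·n = (5.446, 42.96), S = G − 7.8·n = (20.32, 38.25). Then cos ∠EJM = JE·JM / (|JE||JM|), giving 69.89°.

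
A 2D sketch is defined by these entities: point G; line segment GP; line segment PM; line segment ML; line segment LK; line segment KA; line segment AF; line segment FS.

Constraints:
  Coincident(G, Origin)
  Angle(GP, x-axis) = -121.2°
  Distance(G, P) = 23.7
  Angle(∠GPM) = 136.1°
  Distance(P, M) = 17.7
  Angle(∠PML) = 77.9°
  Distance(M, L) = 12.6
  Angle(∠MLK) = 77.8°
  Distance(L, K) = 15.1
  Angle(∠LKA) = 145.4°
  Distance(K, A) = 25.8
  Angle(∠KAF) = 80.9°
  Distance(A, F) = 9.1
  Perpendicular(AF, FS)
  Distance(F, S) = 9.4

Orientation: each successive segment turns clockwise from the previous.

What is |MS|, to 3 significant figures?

20.7

G is at the origin; GP runs at -121.2° with length 23.7, so P = (-12.3, -20.3). ∠GPM = 136.1° gives PM at -165° from the x-axis; with |PM| = 17.7, M = (-29.4, -24.8). ∠PML = 77.9° gives ML at 92.8° from the x-axis; with |ML| = 12.6, L = (-30.0, -12.2). ∠MLK = 77.8° gives LK at -9.40° from the x-axis; with |LK| = 15.1, K = (-15.1, -14.7). ∠LKA = 145.4° gives KA at -44.0° from the x-axis; with |KA| = 25.8, A = (3.46, -32.6). ∠KAF = 80.9° gives AF at -143° from the x-axis; with |AF| = 9.1, F = (-3.82, -38.1). AF ⟂ FS, so FS runs at 127°; with |FS| = 9.4, S = (-9.46, -30.6). Then |MS| = |S − M| = 20.7.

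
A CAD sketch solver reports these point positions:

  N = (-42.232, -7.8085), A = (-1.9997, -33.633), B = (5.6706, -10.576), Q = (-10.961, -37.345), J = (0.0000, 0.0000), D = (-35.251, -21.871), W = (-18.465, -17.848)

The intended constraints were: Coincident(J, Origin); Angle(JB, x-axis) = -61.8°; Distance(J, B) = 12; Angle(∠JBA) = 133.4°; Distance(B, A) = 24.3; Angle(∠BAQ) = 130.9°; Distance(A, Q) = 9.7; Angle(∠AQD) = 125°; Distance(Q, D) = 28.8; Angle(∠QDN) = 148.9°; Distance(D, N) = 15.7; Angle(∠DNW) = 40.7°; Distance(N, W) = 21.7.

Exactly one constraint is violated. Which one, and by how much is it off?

Distance(N, W) = 21.7 — off by 4.10.

J = (0.00, 0.00) ✓; JB at -61.80° ✓; |JB| = 12.00 ✓; ∠JBA = 133.4° ✓; |BA| = 24.30 ✓; ∠BAQ = 130.9° ✓; |AQ| = 9.700 ✓; ∠AQD = 125.0° ✓; |QD| = 28.80 ✓; ∠QDN = 148.9° ✓; |DN| = 15.70 ✓; ∠DNW = 40.70° ✓; |NW| = 25.80 ✗.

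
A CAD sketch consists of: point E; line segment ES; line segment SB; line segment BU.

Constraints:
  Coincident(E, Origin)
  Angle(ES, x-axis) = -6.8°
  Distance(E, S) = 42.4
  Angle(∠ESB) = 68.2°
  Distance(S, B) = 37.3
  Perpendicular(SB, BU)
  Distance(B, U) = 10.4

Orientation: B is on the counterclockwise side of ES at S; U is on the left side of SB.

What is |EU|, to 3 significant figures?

36.1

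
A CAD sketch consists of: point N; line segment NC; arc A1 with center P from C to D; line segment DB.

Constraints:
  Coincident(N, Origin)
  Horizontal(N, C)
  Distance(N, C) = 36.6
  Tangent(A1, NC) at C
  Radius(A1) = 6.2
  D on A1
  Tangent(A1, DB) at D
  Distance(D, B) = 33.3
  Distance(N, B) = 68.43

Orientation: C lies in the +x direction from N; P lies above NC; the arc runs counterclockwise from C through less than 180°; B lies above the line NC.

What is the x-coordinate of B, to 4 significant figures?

62.34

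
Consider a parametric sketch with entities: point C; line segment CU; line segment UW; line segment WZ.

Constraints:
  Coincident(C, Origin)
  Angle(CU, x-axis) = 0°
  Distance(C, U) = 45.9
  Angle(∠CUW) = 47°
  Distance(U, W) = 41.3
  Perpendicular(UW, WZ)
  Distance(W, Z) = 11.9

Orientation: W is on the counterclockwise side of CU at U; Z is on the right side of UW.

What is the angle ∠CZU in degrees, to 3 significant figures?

61.5°

∠CUW = 47.0°, so UW runs at 0.0° + (180° − 47.0°) = 133° from the x-axis; with |UW| = 41.3, W = U + 41.3·(cos 133°, sin 133°) = (17.7, 30.2). UW ⟂ WZ; with |WZ| = 11.9 on the right of UW, Z = W + 11.9·(0.731, 0.682) = (26.4, 38.3). Then cos ∠CZU = ZC·ZU / (|ZC||ZU|), giving 61.5°.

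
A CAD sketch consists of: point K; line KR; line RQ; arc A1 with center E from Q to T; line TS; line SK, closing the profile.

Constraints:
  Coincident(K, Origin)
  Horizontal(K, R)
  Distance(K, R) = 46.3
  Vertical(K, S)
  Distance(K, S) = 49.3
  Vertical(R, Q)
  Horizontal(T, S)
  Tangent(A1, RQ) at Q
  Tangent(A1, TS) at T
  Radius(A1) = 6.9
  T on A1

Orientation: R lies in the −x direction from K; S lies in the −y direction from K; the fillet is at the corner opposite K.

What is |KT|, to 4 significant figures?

63.11

K is at the origin; K and R share the same y with |KR| = 46.3 and R on the −x side, so R = (-46.30, 0.000). KS is vertical with |KS| = 49.3 and S on the −y side, so S = (0.000, -49.30). The virtual corner opposite K is at (-46.30, -49.30). Tangency of A1 to RQ means the radius EQ is perpendicular to RQ and the tangent condition forces ET to be normal to TS, with radius 6.9, so the center E sits 6.9 in from both sides at E = (-39.40, -42.40). That places the tangent points at Q = (-46.30, -42.40) on RQ and T = (-39.40, -49.30) on TS. Then |KT| = |T − K| = 63.11.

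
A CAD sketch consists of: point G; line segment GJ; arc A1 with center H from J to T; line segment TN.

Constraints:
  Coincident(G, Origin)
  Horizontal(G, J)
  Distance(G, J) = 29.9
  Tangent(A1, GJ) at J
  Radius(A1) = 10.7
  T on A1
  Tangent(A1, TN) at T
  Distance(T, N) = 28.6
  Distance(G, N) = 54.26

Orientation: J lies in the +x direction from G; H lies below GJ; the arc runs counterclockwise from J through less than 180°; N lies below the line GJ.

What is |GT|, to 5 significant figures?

26.484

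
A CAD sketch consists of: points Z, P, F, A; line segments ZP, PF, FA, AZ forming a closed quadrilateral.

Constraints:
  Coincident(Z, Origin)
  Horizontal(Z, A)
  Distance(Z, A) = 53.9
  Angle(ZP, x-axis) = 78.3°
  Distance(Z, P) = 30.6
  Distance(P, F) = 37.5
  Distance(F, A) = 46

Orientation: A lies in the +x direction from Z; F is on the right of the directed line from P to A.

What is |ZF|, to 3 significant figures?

11.3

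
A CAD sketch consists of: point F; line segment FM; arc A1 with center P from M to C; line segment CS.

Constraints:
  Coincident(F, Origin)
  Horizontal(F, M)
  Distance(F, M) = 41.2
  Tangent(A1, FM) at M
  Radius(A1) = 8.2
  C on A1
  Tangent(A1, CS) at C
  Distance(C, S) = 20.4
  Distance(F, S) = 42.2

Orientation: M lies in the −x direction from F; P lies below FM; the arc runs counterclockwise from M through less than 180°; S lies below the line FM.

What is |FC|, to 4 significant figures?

48.84

Checks: F = (0.00, 0.00) ✓; |PC| = 8.200 ✓; ∠(PC, CS) = 90.00° ✓; |CS| = 20.40 ✓; |FS| = 42.20 ✓.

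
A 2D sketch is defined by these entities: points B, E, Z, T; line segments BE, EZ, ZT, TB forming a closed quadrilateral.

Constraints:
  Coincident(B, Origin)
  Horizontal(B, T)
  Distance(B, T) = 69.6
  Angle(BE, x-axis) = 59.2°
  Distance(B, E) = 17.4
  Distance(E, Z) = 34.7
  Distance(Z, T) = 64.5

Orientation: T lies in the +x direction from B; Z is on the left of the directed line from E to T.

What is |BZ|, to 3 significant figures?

52.1

Checks: |EZ| = 34.70 ✓; |ZT| = 64.50 ✓.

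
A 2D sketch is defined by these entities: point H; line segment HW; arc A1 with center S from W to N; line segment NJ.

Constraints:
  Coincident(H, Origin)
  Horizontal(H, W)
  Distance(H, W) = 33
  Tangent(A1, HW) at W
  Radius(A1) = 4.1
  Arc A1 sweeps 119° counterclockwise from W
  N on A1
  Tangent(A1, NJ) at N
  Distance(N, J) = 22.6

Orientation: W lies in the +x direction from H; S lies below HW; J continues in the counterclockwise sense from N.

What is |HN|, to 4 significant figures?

30.04

H is at the origin; HW is horizontal with |HW| = 33.0 and W on the +x side, so W = (33.00, 0.000). A1 meets HW tangentially, so SW is at right angles to HW, so S = W + (0, -4.1) = (33.00, -4.100). On A1, W sits at bearing 90° from S; a 119° counterclockwise sweep puts N at bearing 209°, so N = S + 4.1·(cos 209°, sin 209°) = (29.41, -6.088). Then |HN| = |N − H| = 30.04.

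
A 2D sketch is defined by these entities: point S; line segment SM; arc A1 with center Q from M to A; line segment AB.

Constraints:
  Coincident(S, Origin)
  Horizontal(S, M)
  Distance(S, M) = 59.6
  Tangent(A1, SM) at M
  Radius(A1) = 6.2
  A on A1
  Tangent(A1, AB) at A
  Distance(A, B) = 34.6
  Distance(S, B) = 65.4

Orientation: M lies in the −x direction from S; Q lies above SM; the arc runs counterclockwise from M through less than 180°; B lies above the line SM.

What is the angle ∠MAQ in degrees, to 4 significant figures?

46.63°

S is at the origin; SM is horizontal with |SM| = 59.6 and M on the −x side, so M = (-59.60, 0.000). Since A1 is tangent to SM there, QM ⟂ SM, so Q = M + (0, 6.2) = (-59.60, 6.200). Since QA ⟂ AB (tangency), |QB| = √(6.2² + 34.6²) = 35.15 regardless of where A sits on A1. So B lies on both circle(S, 65.4) and circle(Q, 35.15); the above-SM intersection is B = (-51.44, 40.39). A is the foot of the tangent from B: A = (-53.41, 5.846).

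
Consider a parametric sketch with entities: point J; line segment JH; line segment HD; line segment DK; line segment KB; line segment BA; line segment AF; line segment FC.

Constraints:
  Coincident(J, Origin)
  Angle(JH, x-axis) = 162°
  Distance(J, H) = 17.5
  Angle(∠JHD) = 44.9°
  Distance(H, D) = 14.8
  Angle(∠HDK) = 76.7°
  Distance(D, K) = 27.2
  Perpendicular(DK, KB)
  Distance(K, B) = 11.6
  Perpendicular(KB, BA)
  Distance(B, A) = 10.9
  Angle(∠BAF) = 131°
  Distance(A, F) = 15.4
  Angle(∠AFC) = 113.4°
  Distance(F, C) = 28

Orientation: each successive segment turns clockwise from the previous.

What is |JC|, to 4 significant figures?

25.42

J is at the origin; JH runs at 162.0° with length 17.5, so H = (-16.64, 5.408). ∠JHD = 44.9° gives HD at 26.90° from the x-axis; with |HD| = 14.8, D = (-3.445, 12.10). ∠HDK = 76.7° gives DK at -76.40° from the x-axis; with |DK| = 27.2, K = (2.951, -14.33). The perpendicularity gives KB at right angles to DK, so KB runs at -166.4°; with |KB| = 11.6, B = (-8.324, -17.06). KB is perpendicular to BA, so BA runs at 103.6°; with |BA| = 10.9, A = (-10.89, -6.467). ∠BAF = 131.0° gives AF at 54.60° from the x-axis; with |AF| = 15.4, F = (-1.966, 6.086). ∠AFC = 113.4° gives FC at -12.00° from the x-axis; with |FC| = 28.0, C = (25.42, 0.2647). Then |JC| = |C − J| = 25.42.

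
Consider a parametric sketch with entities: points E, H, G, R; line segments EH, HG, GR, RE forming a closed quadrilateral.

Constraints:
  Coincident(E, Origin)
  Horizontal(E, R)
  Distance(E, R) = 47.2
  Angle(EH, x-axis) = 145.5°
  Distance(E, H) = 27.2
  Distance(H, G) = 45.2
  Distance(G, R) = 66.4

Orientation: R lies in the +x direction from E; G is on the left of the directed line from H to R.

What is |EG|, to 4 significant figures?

51.55

E is at the origin; E and R share the same y with |ER| = 47.2 and R in +x, so R = (47.2, 0). EH runs at 145.5° with |EH| = 27.2, so H = (-22.42, 15.41). G is determined by |HG| = 45.2 and |GR| = 66.4 together: it lies at the intersection of circle(H, 45.2) and circle(R, 66.4). With |HR| = 71.30, the foot of the radical line on HR is 19.06 from H and the perpendicular offset is √(45.2² − 19.06²) = 40.99. Taking the left-of-HR solution: G = (5.049, 51.31).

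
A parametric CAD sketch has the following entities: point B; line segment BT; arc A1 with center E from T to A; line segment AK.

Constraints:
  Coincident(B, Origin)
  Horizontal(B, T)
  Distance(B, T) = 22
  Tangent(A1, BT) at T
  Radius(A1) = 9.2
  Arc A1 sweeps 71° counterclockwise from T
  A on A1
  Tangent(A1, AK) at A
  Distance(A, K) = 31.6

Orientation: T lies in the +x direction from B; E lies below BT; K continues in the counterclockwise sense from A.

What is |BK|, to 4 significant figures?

36.21

B is at the origin; B and T share the same y with |BT| = 22.0 and T on the +x side, so T = (22.00, 0.000). Since A1 is tangent to BT there, ET ⟂ BT, so E = T + (0, -9.2) = (22.00, -9.200). On A1, T sits at bearing 90° from E; a 71° counterclockwise sweep puts A at bearing 161°, so A = E + 9.2·(cos 161°, sin 161°) = (13.30, -6.205). Tangency of A1 to AK means the radius EA is perpendicular to AK, so AK runs along (−sin 161°, cos 161°); with |AK| = 31.6, K = (3.013, -36.08). Then |BK| = |K − B| = 36.21.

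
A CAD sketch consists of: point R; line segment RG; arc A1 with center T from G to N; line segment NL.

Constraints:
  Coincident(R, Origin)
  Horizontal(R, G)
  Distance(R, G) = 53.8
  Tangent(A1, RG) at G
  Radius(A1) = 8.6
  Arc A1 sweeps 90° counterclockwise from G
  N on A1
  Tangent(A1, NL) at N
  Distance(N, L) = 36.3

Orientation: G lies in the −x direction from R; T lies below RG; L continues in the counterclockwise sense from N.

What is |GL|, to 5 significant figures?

45.716

On A1, G sits at bearing 90° from T; a 90° counterclockwise sweep puts N at bearing 180°, so N = T + 8.6·(cos 180°, sin 180°) = (-62.400, -8.6000). The tangent condition forces TN to be normal to NL, so NL runs along (−sin 180°, cos 180°); with |NL| = 36.3, L = (-62.400, -44.900). Then |GL| = |L − G| = 45.716.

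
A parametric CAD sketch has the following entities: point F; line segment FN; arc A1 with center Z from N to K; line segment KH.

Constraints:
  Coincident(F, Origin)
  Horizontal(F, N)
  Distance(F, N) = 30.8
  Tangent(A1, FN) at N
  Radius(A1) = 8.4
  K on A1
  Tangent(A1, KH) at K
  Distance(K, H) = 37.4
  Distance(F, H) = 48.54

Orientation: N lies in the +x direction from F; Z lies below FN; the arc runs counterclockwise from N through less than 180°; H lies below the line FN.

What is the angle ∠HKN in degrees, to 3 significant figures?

138°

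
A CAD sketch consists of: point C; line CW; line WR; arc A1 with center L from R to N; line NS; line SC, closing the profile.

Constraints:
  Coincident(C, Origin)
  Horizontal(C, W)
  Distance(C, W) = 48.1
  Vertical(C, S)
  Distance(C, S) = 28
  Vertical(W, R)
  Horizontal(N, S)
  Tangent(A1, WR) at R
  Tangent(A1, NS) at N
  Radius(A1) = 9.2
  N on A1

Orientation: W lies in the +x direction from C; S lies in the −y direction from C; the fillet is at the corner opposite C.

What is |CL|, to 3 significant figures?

43.2

C is at the origin; C and W share the same y with |CW| = 48.1 and W on the +x side, so W = (48.1, 0.00). CS is vertical with |CS| = 28.0 and S on the −y side, so S = (0.00, -28.0). The virtual corner opposite C is at (48.1, -28.0). A1 meets WR tangentially, so LR is at right angles to WR and since A1 is tangent to NS there, LN ⟂ NS, with radius 9.2, so the center L sits 9.2 in from both sides at L = (38.9, -18.8). Then |CL| = |L − C| = 43.2.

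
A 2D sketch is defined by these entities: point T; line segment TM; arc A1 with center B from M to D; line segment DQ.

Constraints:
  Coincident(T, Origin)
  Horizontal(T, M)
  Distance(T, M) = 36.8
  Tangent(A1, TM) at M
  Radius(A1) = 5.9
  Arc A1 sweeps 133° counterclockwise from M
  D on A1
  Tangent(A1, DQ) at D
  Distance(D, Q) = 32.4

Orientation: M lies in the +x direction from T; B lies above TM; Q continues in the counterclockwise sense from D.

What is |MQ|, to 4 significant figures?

38.03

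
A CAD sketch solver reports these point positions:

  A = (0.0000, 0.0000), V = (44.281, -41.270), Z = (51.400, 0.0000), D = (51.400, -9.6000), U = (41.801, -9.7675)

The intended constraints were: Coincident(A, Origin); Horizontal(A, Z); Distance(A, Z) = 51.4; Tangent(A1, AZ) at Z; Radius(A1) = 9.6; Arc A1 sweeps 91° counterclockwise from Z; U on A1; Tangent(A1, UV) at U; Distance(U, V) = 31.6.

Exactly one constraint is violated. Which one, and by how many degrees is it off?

Tangent(A1, UV) at U — off by 3.50°.

A = (0.00, 0.00) ✓; A.y = 0.00, Z.y = 0.00 ✓; |AZ| = 51.40 ✓; ∠(DZ, ZA) = 90.00° ✓; |DZ| = 9.600 ✓; bearing(D→U) − bearing(D→Z) = 91.00° ✓; |DU| = 9.600 ✓; ∠(DU, UV) = 86.50° ✗; |UV| = 31.60 ✓.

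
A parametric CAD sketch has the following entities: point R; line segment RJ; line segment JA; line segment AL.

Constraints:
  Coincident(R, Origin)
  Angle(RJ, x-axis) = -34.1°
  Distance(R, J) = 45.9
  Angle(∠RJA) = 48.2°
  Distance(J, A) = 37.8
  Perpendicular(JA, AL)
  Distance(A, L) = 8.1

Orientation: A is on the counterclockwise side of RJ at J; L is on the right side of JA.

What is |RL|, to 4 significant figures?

42.93

R is at the origin; RJ runs at -34.1° with length 45.9, so J = 45.9·(cos -34.1°, sin -34.1°) = (38.01, -25.73). ∠RJA = 48.2°, so JA runs at -34.1° + (180° − 48.2°) = 97.70° from the x-axis; with |JA| = 37.8, A = J + 37.8·(cos 97.70°, sin 97.70°) = (32.94, 11.73). The perpendicularity gives AL at right angles to JA; with |AL| = 8.1 on the right of JA, L = A + 8.1·(0.9910, 0.1340) = (40.97, 12.81). Then |RL| = |L − R| = 42.93.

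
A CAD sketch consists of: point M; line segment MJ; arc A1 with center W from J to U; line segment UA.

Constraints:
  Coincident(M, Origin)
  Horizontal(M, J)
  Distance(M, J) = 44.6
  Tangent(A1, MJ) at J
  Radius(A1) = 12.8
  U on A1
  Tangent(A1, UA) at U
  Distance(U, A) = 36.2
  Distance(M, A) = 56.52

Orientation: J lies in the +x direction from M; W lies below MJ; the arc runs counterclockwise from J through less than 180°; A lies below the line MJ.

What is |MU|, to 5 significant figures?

34.017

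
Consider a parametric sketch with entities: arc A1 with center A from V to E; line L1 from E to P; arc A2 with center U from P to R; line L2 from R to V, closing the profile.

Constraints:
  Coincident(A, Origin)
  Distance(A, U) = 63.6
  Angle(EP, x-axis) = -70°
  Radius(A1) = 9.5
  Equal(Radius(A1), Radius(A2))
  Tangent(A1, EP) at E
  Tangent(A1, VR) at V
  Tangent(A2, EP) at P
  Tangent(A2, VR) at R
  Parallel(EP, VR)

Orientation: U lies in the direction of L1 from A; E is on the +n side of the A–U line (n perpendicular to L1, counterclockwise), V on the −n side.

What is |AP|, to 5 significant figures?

64.306

The slot axis is L1's direction at -70.0°, so u = (cos -70.0°, sin -70.0°) = (0.34202, -0.93969) and n = (−sin -70.0°, cos -70.0°) = (0.93969, 0.34202). A is at the origin and U lies 63.6 along u from A, so U = 63.6·u = (21.752, -59.764). Tangency of A1 to both parallel lines with radius 9.5 puts E and V at A ± 9.5·n: E = (8.9271, 3.2492), V = (-8.9271, -3.2492). Equal radii place P and R the same way about U: P = U + 9.5·n = (30.680, -56.515), R = U − 9.5·n = (12.825, -63.014). Then |AP| = |P − A| = 64.306.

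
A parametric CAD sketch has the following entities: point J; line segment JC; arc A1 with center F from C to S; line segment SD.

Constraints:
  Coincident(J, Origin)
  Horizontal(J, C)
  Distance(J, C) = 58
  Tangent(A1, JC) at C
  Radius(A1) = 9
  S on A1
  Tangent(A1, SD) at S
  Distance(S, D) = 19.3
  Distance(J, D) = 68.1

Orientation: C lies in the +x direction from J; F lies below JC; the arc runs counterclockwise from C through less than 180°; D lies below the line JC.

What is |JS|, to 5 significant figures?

52.377

Checks: |JC| = 58.00 ✓; |FS| = 9.000 ✓; ∠(FS, SD) = 90.00° ✓; |SD| = 19.30 ✓; |JD| = 68.10 ✓.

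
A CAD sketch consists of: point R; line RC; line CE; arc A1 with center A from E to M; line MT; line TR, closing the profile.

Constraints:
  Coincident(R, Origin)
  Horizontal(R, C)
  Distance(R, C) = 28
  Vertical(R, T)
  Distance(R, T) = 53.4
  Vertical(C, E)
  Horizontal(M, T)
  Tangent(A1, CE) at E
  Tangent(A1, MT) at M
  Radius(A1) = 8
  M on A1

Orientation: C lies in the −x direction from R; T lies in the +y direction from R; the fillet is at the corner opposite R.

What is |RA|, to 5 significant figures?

49.610

R is at the origin; R and C share the same y with |RC| = 28.0 and C on the −x side, so C = (-28.000, 0.0000). RT is vertical with |RT| = 53.4 and T on the +y side, so T = (0.0000, 53.400). The virtual corner opposite R is at (-28.000, 53.400). A1 meets CE tangentially, so AE is at right angles to CE and tangency of A1 to MT means the radius AM is perpendicular to MT, with radius 8.0, so the center A sits 8.0 in from both sides at A = (-20.000, 45.400). Then |RA| = |A − R| = 49.610.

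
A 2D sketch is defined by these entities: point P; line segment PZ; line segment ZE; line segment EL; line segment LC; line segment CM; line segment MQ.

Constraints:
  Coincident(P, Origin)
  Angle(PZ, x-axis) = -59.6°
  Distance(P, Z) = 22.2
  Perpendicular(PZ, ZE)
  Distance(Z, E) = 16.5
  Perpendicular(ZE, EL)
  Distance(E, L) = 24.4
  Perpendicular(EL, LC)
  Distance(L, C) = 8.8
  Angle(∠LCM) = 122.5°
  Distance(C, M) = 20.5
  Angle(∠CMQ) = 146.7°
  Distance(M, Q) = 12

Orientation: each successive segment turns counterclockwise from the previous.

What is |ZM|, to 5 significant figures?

7.8451

P is at the origin; PZ runs at -59.6° with length 22.2, so Z = (11.234, -19.148). PZ ⟂ ZE, so ZE runs at 30.400°; with |ZE| = 16.5, E = (25.465, -10.798). ZE ⟂ EL, so EL runs at 120.40°; with |EL| = 24.4, L = (13.118, 10.247). EL ⟂ LC, so LC runs at -149.60°; with |LC| = 8.8, C = (5.5281, 5.7940). ∠LCM = 122.5° gives CM at -92.100° from the x-axis; with |CM| = 20.5, M = (4.7769, -14.692). Then |ZM| = |M − Z| = 7.8451.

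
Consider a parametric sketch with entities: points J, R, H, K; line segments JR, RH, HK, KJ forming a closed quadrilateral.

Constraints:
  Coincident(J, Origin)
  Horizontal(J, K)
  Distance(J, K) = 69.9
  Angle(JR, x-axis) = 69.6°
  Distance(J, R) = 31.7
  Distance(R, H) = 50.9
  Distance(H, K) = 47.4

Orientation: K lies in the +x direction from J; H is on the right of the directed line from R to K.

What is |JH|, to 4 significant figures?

32.42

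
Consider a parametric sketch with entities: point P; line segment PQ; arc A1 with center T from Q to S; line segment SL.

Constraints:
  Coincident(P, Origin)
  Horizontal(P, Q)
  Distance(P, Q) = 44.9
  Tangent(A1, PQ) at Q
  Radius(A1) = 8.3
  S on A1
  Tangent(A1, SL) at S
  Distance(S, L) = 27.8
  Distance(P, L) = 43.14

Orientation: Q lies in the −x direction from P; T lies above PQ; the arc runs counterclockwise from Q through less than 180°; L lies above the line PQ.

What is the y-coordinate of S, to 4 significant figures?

5.795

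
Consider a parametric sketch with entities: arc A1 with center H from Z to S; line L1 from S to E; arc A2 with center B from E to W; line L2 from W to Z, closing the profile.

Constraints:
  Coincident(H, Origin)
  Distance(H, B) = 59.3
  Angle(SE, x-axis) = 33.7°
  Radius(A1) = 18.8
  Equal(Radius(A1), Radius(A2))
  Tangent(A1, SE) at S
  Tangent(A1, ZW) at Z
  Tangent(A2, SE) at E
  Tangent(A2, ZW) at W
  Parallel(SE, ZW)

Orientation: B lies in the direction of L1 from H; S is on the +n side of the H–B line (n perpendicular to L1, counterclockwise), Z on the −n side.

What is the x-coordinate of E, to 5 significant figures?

38.904

Tangency of A1 to both parallel lines with radius 18.8 puts S and Z at H ± 18.8·n: S = (-10.431, 15.641), Z = (10.431, -15.641). Equal radii place E and W the same way about B: E = B + 18.8·n = (38.904, 48.543), W = B − 18.8·n = (59.766, 17.262). So E.x = 38.904.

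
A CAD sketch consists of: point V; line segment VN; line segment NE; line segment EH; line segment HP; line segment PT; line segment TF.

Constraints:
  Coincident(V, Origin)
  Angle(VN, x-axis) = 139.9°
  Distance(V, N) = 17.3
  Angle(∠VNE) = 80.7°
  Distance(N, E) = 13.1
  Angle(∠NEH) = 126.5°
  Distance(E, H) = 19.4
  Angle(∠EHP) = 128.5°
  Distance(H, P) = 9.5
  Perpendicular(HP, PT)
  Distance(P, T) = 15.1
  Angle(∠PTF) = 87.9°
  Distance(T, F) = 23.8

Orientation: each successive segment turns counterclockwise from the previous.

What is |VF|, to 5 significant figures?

22.329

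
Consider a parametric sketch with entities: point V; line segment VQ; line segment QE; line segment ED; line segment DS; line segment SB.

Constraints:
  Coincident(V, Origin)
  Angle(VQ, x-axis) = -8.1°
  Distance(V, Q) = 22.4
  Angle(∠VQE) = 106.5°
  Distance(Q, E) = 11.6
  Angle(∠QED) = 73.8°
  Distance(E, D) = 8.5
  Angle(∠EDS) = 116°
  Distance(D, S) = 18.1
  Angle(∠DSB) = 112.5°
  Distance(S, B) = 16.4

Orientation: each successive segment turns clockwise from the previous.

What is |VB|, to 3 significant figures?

26.5

V is at the origin; VQ runs at -8.1° with length 22.4, so Q = (22.2, -3.16). ∠VQE = 106.5° gives QE at -81.6° from the x-axis; with |QE| = 11.6, E = (23.9, -14.6). ∠QED = 73.8° gives ED at 172° from the x-axis; with |ED| = 8.5, D = (15.4, -13.5). ∠EDS = 116.0° gives DS at 108° from the x-axis; with |DS| = 18.1, S = (9.80, 3.72). ∠DSB = 112.5° gives SB at 40.7° from the x-axis; with |SB| = 16.4, B = (22.2, 14.4). Then |VB| = |B − V| = 26.5.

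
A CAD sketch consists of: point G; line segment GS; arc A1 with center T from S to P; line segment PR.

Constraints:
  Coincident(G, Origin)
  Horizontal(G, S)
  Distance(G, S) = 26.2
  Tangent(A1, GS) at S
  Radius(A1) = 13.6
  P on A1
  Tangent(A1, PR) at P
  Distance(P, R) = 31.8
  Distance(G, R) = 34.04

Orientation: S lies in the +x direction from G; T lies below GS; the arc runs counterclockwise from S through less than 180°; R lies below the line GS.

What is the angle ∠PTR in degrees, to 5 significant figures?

66.845°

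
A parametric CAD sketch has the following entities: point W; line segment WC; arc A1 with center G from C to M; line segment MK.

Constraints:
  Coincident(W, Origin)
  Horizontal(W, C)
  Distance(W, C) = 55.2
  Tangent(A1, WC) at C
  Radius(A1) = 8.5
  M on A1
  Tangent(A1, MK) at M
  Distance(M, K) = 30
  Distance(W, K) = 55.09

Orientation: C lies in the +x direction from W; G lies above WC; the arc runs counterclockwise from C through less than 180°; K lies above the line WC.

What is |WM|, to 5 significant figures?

63.115

Checks: |GM| = 8.500 ✓; ∠(GM, MK) = 90.00° ✓; |MK| = 30.00 ✓; |WK| = 55.09 ✓.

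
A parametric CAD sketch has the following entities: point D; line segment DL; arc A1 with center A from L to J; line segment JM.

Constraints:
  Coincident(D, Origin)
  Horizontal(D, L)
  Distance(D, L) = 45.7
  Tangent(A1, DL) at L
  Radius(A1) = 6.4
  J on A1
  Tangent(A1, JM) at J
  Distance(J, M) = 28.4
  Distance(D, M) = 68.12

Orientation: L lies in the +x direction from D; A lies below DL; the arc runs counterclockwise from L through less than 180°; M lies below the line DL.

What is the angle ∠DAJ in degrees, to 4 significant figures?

50.95°

D is at the origin; D and L share the same y with |DL| = 45.7 and L on the +x side, so L = (45.70, 0.000). The tangent condition forces AL to be normal to DL, so A = L + (0, -6.4) = (45.70, -6.400). Since AJ ⟂ JM (tangency), |AM| = √(6.4² + 28.4²) = 29.11 regardless of where J sits on A1. So M lies on both circle(D, 68.12) and circle(A, 29.11); the below-DL intersection is M = (60.38, -31.54). J is the foot of the tangent from M: J = (41.02, -10.76).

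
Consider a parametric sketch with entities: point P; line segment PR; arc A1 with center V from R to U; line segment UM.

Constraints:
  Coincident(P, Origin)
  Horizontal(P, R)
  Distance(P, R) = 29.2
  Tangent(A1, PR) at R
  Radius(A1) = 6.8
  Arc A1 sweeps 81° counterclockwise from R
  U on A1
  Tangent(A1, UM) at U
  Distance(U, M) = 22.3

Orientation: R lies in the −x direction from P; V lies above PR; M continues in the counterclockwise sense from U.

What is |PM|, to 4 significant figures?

33.64

P is at the origin; P and R share the same y with |PR| = 29.2 and R on the −x side, so R = (-29.20, 0.000). The tangent condition forces VR to be normal to PR, so V = R + (0, 6.8) = (-29.20, 6.800). On A1, R sits at bearing -90° from V; an 81° counterclockwise sweep puts U at bearing -9°, so U = V + 6.8·(cos -9°, sin -9°) = (-22.48, 5.736). Tangency of A1 to UM means the radius VU is perpendicular to UM, so UM runs along (−sin -9°, cos -9°); with |UM| = 22.3, M = (-19.00, 27.76). Then |PM| = |M − P| = 33.64.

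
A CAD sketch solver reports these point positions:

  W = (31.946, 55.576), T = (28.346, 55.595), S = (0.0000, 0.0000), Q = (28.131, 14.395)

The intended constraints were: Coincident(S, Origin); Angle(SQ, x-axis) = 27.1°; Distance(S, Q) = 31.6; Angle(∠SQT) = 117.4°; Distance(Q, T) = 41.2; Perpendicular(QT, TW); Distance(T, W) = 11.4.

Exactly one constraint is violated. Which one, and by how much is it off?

Distance(T, W) = 11.4 — off by 7.80.

S = (0.00, 0.00) ✓; SQ at 27.10° ✓; |SQ| = 31.60 ✓; ∠SQT = 117.4° ✓; |QT| = 41.20 ✓; ∠(QT, TW) = 90.00° ✓; |TW| = 3.600 ✗.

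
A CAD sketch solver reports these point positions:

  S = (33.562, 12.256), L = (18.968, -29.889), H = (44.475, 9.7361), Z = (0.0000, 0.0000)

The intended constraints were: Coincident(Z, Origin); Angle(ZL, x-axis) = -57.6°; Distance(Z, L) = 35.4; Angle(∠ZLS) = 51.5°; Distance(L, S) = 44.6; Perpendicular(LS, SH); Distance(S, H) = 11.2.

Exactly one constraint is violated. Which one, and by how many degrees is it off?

Perpendicular(LS, SH) — off by 6.10°.

Z = (0.00, 0.00) ✓; ZL at -57.60° ✓; |ZL| = 35.40 ✓; ∠ZLS = 51.50° ✓; |LS| = 44.60 ✓; ∠(LS, SH) = 83.90° ✗; |SH| = 11.20 ✓.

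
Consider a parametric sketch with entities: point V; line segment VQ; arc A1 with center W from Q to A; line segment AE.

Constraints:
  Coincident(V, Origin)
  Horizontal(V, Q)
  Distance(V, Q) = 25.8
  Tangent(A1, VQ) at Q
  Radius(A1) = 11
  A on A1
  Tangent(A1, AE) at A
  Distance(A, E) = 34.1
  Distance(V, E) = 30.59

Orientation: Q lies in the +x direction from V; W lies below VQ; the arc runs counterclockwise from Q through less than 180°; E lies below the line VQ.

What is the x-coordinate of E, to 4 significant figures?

-4.407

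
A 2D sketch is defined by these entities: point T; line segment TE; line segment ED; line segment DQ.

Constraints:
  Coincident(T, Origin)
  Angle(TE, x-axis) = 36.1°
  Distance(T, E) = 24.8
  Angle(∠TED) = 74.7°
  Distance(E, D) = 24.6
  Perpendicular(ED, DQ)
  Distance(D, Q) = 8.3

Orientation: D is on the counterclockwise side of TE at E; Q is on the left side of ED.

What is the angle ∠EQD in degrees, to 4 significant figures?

71.36°

T is at the origin; TE runs at 36.1° with length 24.8, so E = 24.8·(cos 36.1°, sin 36.1°) = (20.04, 14.61). ∠TED = 74.7°, so ED runs at 36.1° + (180° − 74.7°) = 141.4° from the x-axis; with |ED| = 24.6, D = E + 24.6·(cos 141.4°, sin 141.4°) = (0.8127, 29.96). ED ⟂ DQ; with |DQ| = 8.3 on the left of ED, Q = D + 8.3·(-0.6239, -0.7815) = (-4.365, 23.47). Then cos ∠EQD = QE·QD / (|QE||QD|), giving 71.36°.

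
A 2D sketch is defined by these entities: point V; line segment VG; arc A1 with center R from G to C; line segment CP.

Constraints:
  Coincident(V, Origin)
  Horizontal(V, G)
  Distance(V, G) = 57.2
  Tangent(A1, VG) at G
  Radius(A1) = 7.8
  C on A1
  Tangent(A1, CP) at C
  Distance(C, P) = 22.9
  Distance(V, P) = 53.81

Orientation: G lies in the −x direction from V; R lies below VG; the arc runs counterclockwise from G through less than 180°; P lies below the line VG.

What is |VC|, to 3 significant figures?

63.9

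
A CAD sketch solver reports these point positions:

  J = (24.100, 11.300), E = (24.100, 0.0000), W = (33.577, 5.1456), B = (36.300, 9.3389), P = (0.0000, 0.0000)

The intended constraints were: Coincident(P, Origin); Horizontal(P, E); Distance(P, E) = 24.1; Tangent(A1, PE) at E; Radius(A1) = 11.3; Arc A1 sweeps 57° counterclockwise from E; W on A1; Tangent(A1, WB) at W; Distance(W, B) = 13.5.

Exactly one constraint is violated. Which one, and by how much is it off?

Distance(W, B) = 13.5 — off by 8.50.

P = (0.00, 0.00) ✓; P.y = 0.00, E.y = 0.00 ✓; |PE| = 24.10 ✓; ∠(JE, EP) = 90.00° ✓; |JE| = 11.30 ✓; bearing(J→W) − bearing(J→E) = 57.00° ✓; |JW| = 11.30 ✓; ∠(JW, WB) = 90.00° ✓; |WB| = 5.000 ✗.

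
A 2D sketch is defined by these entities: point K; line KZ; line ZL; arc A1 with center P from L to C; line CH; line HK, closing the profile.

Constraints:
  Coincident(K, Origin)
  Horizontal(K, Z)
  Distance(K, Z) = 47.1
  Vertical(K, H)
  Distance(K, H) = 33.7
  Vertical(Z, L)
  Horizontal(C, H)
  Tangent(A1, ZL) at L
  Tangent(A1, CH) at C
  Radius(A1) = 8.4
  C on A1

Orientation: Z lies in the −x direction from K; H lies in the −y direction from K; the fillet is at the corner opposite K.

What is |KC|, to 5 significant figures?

51.316

K is at the origin; KZ is horizontal with |KZ| = 47.1 and Z on the −x side, so Z = (-47.100, 0.0000). K and H share the same x with |KH| = 33.7 and H on the −y side, so H = (0.0000, -33.700). The virtual corner opposite K is at (-47.100, -33.700). The tangent condition forces PL to be normal to ZL and the tangent condition forces PC to be normal to CH, with radius 8.4, so the center P sits 8.4 in from both sides at P = (-38.700, -25.300). That places the tangent points at L = (-47.100, -25.300) on ZL and C = (-38.700, -33.700) on CH. Then |KC| = |C − K| = 51.316.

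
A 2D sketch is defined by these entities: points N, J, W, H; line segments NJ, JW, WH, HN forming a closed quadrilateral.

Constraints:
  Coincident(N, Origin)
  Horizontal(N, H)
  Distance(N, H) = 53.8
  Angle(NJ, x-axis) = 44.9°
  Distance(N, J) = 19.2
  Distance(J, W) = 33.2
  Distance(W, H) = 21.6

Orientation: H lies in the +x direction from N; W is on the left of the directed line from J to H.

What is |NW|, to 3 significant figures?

50.4

Checks: |JW| = 33.20 ✓; |WH| = 21.60 ✓.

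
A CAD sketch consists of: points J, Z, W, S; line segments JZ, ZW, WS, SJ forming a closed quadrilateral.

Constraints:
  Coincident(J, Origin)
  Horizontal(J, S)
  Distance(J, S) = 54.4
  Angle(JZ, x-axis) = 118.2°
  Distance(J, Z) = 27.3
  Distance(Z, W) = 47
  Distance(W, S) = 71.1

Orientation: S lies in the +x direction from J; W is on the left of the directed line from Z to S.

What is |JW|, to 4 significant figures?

62.72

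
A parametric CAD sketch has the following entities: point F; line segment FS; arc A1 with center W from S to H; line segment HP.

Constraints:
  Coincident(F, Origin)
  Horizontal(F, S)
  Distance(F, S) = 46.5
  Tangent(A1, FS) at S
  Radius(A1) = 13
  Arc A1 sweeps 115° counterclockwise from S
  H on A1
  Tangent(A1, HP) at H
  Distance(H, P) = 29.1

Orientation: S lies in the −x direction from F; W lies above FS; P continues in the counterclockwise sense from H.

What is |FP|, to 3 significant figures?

65.0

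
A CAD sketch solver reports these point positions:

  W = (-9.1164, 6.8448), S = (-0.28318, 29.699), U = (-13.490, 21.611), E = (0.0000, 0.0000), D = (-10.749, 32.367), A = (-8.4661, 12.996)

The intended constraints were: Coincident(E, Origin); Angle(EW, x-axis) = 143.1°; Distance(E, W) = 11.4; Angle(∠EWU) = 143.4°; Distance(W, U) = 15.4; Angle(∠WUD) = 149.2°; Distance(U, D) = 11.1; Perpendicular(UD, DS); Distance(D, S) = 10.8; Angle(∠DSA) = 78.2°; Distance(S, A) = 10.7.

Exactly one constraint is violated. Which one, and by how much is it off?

Distance(S, A) = 10.7 — off by 7.90.

E = (0.00, 0.00) ✓; EW at 143.1° ✓; |EW| = 11.40 ✓; ∠EWU = 143.4° ✓; |WU| = 15.40 ✓; ∠WUD = 149.2° ✓; |UD| = 11.10 ✓; ∠(UD, DS) = 90.00° ✓; |DS| = 10.80 ✓; ∠DSA = 78.20° ✓; |SA| = 18.60 ✗.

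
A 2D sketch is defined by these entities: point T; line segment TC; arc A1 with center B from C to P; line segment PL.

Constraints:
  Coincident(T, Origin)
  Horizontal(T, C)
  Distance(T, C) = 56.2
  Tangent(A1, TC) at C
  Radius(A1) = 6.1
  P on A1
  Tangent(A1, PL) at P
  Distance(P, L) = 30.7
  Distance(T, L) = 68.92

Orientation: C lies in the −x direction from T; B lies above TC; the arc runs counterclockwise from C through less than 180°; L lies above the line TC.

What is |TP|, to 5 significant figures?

50.865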